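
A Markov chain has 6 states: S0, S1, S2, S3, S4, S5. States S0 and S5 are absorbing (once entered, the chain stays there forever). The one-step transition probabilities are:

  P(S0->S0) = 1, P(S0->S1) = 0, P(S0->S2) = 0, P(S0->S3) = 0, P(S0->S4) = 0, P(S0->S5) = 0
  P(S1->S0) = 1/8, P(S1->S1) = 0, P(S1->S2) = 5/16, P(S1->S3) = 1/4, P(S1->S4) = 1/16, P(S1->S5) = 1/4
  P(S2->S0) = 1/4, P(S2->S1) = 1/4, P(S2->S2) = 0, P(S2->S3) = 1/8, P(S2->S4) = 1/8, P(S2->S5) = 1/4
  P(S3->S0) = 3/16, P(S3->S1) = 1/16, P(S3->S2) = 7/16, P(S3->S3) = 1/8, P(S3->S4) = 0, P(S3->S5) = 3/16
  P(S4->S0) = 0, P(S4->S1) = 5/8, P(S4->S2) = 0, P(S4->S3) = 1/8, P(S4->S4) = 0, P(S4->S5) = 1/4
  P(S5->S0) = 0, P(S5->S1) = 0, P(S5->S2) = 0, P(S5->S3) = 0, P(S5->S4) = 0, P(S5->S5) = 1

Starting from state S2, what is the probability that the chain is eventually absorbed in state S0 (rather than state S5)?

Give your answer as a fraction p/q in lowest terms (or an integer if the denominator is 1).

Let a_i = P(absorbed in S0 | start in state i).
Boundary conditions: a_S0 = 1, a_S5 = 0.
For each transient state i, a_i = sum_j P(i->j) * a_j:
  a_S1 = 1/8*a_S0 + 0*a_S1 + 5/16*a_S2 + 1/4*a_S3 + 1/16*a_S4 + 1/4*a_S5
  a_S2 = 1/4*a_S0 + 1/4*a_S1 + 0*a_S2 + 1/8*a_S3 + 1/8*a_S4 + 1/4*a_S5
  a_S3 = 3/16*a_S0 + 1/16*a_S1 + 7/16*a_S2 + 1/8*a_S3 + 0*a_S4 + 3/16*a_S5
  a_S4 = 0*a_S0 + 5/8*a_S1 + 0*a_S2 + 1/8*a_S3 + 0*a_S4 + 1/4*a_S5

Substituting a_S0 = 1 and a_S5 = 0, rearrange to (I - Q) a = r where r[i] = P(i -> S0):
  [1, -5/16, -1/4, -1/16] . (a_S1, a_S2, a_S3, a_S4) = 1/8
  [-1/4, 1, -1/8, -1/8] . (a_S1, a_S2, a_S3, a_S4) = 1/4
  [-1/16, -7/16, 7/8, 0] . (a_S1, a_S2, a_S3, a_S4) = 3/16
  [-5/8, 0, -1/8, 1] . (a_S1, a_S2, a_S3, a_S4) = 0

Solving yields:
  a_S1 = 4175/10422
  a_S2 = 1553/3474
  a_S3 = 4861/10422
  a_S4 = 3217/10422

Starting state is S2, so the absorption probability is a_S2 = 1553/3474.

Answer: 1553/3474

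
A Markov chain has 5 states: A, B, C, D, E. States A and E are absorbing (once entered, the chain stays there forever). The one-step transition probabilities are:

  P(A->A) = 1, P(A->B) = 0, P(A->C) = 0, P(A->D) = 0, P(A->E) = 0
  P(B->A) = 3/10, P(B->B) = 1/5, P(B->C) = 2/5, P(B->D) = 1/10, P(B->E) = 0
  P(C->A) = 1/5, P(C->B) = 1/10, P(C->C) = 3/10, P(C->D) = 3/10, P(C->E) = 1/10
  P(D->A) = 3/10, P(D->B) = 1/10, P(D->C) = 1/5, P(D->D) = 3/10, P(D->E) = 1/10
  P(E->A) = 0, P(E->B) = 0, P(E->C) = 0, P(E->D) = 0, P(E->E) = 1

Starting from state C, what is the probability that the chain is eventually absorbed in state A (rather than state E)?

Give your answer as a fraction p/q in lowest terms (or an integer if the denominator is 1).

Answer: 43/59

Derivation:
Let a_i = P(absorbed in A | start in state i).
Boundary conditions: a_A = 1, a_E = 0.
For each transient state i, a_i = sum_j P(i->j) * a_j:
  a_B = 3/10*a_A + 1/5*a_B + 2/5*a_C + 1/10*a_D + 0*a_E
  a_C = 1/5*a_A + 1/10*a_B + 3/10*a_C + 3/10*a_D + 1/10*a_E
  a_D = 3/10*a_A + 1/10*a_B + 1/5*a_C + 3/10*a_D + 1/10*a_E

Substituting a_A = 1 and a_E = 0, rearrange to (I - Q) a = r where r[i] = P(i -> A):
  [4/5, -2/5, -1/10] . (a_B, a_C, a_D) = 3/10
  [-1/10, 7/10, -3/10] . (a_B, a_C, a_D) = 1/5
  [-1/10, -1/5, 7/10] . (a_B, a_C, a_D) = 3/10

Solving yields:
  a_B = 246/295
  a_C = 43/59
  a_D = 223/295

Starting state is C, so the absorption probability is a_C = 43/59.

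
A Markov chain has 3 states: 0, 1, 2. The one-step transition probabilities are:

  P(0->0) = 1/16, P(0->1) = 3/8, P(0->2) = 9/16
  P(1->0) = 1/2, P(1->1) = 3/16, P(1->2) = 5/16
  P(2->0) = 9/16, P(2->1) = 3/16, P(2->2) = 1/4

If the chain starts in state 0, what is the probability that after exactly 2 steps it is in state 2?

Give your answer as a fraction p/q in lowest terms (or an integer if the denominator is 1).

Answer: 75/256

Derivation:
Computing P^2 by repeated multiplication:
P^1 =
  0: [1/16, 3/8, 9/16]
  1: [1/2, 3/16, 5/16]
  2: [9/16, 3/16, 1/4]
P^2 =
  0: [65/128, 51/256, 75/256]
  1: [77/256, 9/32, 107/256]
  2: [69/256, 75/256, 7/16]

(P^2)[0 -> 2] = 75/256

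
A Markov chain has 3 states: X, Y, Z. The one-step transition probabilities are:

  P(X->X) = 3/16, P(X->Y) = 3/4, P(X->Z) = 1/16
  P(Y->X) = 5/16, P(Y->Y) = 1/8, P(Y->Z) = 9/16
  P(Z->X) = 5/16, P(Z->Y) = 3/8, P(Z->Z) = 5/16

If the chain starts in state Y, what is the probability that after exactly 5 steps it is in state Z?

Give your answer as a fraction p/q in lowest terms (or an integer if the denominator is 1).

Computing P^5 by repeated multiplication:
P^1 =
  X: [3/16, 3/4, 1/16]
  Y: [5/16, 1/8, 9/16]
  Z: [5/16, 3/8, 5/16]
P^2 =
  X: [37/128, 33/128, 29/64]
  Y: [35/128, 59/128, 17/64]
  Z: [35/128, 51/128, 21/64]
P^3 =
  X: [283/1024, 429/1024, 39/128]
  Y: [285/1024, 371/1024, 23/64]
  Z: [285/1024, 387/1024, 11/32]
P^4 =
  X: [2277/8192, 3063/8192, 713/2048]
  Y: [2275/8192, 3185/8192, 683/2048]
  Z: [2275/8192, 3153/8192, 691/2048]
P^5 =
  X: [18203/65536, 25281/65536, 5513/16384]
  Y: [18205/65536, 25031/65536, 5575/16384]
  Z: [18205/65536, 25095/65536, 5559/16384]

(P^5)[Y -> Z] = 5575/16384

Answer: 5575/16384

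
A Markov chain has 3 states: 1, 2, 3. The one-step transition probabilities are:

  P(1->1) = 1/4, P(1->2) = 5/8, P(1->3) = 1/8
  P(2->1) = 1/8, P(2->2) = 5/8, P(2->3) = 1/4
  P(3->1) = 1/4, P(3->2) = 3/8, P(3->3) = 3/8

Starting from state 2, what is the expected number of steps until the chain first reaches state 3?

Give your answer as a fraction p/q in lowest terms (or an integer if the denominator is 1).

Let h_i = expected steps to first reach 3 from state i.
Boundary: h_3 = 0.
First-step equations for the other states:
  h_1 = 1 + 1/4*h_1 + 5/8*h_2 + 1/8*h_3
  h_2 = 1 + 1/8*h_1 + 5/8*h_2 + 1/4*h_3

Substituting h_3 = 0 and rearranging gives the linear system (I - Q) h = 1:
  [3/4, -5/8] . (h_1, h_2) = 1
  [-1/8, 3/8] . (h_1, h_2) = 1

Solving yields:
  h_1 = 64/13
  h_2 = 56/13

Starting state is 2, so the expected hitting time is h_2 = 56/13.

Answer: 56/13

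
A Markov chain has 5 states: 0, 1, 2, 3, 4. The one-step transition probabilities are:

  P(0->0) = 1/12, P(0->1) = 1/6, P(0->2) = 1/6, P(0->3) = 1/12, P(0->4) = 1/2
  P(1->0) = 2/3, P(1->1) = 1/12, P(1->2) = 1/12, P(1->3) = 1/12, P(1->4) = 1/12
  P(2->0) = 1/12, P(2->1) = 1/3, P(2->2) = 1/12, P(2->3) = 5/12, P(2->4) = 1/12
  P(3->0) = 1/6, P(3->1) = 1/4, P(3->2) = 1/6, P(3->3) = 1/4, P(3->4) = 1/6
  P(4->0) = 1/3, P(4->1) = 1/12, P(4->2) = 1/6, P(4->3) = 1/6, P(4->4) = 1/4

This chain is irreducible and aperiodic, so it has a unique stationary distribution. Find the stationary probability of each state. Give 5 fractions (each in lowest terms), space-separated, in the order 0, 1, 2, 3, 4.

The stationary distribution satisfies pi = pi * P, i.e.:
  pi_0 = 1/12*pi_0 + 2/3*pi_1 + 1/12*pi_2 + 1/6*pi_3 + 1/3*pi_4
  pi_1 = 1/6*pi_0 + 1/12*pi_1 + 1/3*pi_2 + 1/4*pi_3 + 1/12*pi_4
  pi_2 = 1/6*pi_0 + 1/12*pi_1 + 1/12*pi_2 + 1/6*pi_3 + 1/6*pi_4
  pi_3 = 1/12*pi_0 + 1/12*pi_1 + 5/12*pi_2 + 1/4*pi_3 + 1/6*pi_4
  pi_4 = 1/2*pi_0 + 1/12*pi_1 + 1/12*pi_2 + 1/6*pi_3 + 1/4*pi_4
with normalization: pi_0 + pi_1 + pi_2 + pi_3 + pi_4 = 1.

Using the first 4 balance equations plus normalization, the linear system A*pi = b is:
  [-11/12, 2/3, 1/12, 1/6, 1/3] . pi = 0
  [1/6, -11/12, 1/3, 1/4, 1/12] . pi = 0
  [1/6, 1/12, -11/12, 1/6, 1/6] . pi = 0
  [1/12, 1/12, 5/12, -3/4, 1/6] . pi = 0
  [1, 1, 1, 1, 1] . pi = 1

Solving yields:
  pi_0 = 517/1990
  pi_1 = 339/1990
  pi_2 = 3641/25870
  pi_3 = 937/5174
  pi_4 = 3208/12935

Verification (pi * P):
  517/1990*1/12 + 339/1990*2/3 + 3641/25870*1/12 + 937/5174*1/6 + 3208/12935*1/3 = 517/1990 = pi_0  (ok)
  517/1990*1/6 + 339/1990*1/12 + 3641/25870*1/3 + 937/5174*1/4 + 3208/12935*1/12 = 339/1990 = pi_1  (ok)
  517/1990*1/6 + 339/1990*1/12 + 3641/25870*1/12 + 937/5174*1/6 + 3208/12935*1/6 = 3641/25870 = pi_2  (ok)
  517/1990*1/12 + 339/1990*1/12 + 3641/25870*5/12 + 937/5174*1/4 + 3208/12935*1/6 = 937/5174 = pi_3  (ok)
  517/1990*1/2 + 339/1990*1/12 + 3641/25870*1/12 + 937/5174*1/6 + 3208/12935*1/4 = 3208/12935 = pi_4  (ok)

Answer: 517/1990 339/1990 3641/25870 937/5174 3208/12935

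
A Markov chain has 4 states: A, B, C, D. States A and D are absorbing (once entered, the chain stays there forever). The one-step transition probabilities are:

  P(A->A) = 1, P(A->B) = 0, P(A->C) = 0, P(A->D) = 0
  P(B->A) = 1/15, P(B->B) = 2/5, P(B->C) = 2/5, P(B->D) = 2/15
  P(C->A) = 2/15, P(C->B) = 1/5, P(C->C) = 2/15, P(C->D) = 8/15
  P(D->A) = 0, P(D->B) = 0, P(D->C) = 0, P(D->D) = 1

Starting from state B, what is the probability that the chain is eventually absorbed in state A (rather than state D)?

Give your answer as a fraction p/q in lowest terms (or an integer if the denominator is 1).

Let a_i = P(absorbed in A | start in state i).
Boundary conditions: a_A = 1, a_D = 0.
For each transient state i, a_i = sum_j P(i->j) * a_j:
  a_B = 1/15*a_A + 2/5*a_B + 2/5*a_C + 2/15*a_D
  a_C = 2/15*a_A + 1/5*a_B + 2/15*a_C + 8/15*a_D

Substituting a_A = 1 and a_D = 0, rearrange to (I - Q) a = r where r[i] = P(i -> A):
  [3/5, -2/5] . (a_B, a_C) = 1/15
  [-1/5, 13/15] . (a_B, a_C) = 2/15

Solving yields:
  a_B = 25/99
  a_C = 7/33

Starting state is B, so the absorption probability is a_B = 25/99.

Answer: 25/99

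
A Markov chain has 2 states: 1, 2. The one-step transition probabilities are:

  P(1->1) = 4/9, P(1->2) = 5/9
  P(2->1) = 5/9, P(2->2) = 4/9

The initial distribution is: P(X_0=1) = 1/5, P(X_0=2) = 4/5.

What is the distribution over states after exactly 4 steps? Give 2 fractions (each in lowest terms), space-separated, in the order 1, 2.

Propagating the distribution step by step (d_{t+1} = d_t * P):
d_0 = (1=1/5, 2=4/5)
  d_1[1] = 1/5*4/9 + 4/5*5/9 = 8/15
  d_1[2] = 1/5*5/9 + 4/5*4/9 = 7/15
d_1 = (1=8/15, 2=7/15)
  d_2[1] = 8/15*4/9 + 7/15*5/9 = 67/135
  d_2[2] = 8/15*5/9 + 7/15*4/9 = 68/135
d_2 = (1=67/135, 2=68/135)
  d_3[1] = 67/135*4/9 + 68/135*5/9 = 608/1215
  d_3[2] = 67/135*5/9 + 68/135*4/9 = 607/1215
d_3 = (1=608/1215, 2=607/1215)
  d_4[1] = 608/1215*4/9 + 607/1215*5/9 = 5467/10935
  d_4[2] = 608/1215*5/9 + 607/1215*4/9 = 5468/10935
d_4 = (1=5467/10935, 2=5468/10935)

Answer: 5467/10935 5468/10935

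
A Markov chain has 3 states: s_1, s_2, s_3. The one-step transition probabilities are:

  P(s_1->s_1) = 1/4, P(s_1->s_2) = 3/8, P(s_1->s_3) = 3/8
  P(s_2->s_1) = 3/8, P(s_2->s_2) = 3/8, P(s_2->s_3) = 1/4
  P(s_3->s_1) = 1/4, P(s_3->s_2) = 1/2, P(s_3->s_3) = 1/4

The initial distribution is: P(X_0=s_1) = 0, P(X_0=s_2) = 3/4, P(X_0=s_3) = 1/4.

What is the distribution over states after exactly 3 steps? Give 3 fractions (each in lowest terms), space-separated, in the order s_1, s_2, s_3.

Propagating the distribution step by step (d_{t+1} = d_t * P):
d_0 = (s_1=0, s_2=3/4, s_3=1/4)
  d_1[s_1] = 0*1/4 + 3/4*3/8 + 1/4*1/4 = 11/32
  d_1[s_2] = 0*3/8 + 3/4*3/8 + 1/4*1/2 = 13/32
  d_1[s_3] = 0*3/8 + 3/4*1/4 + 1/4*1/4 = 1/4
d_1 = (s_1=11/32, s_2=13/32, s_3=1/4)
  d_2[s_1] = 11/32*1/4 + 13/32*3/8 + 1/4*1/4 = 77/256
  d_2[s_2] = 11/32*3/8 + 13/32*3/8 + 1/4*1/2 = 13/32
  d_2[s_3] = 11/32*3/8 + 13/32*1/4 + 1/4*1/4 = 75/256
d_2 = (s_1=77/256, s_2=13/32, s_3=75/256)
  d_3[s_1] = 77/256*1/4 + 13/32*3/8 + 75/256*1/4 = 77/256
  d_3[s_2] = 77/256*3/8 + 13/32*3/8 + 75/256*1/2 = 843/2048
  d_3[s_3] = 77/256*3/8 + 13/32*1/4 + 75/256*1/4 = 589/2048
d_3 = (s_1=77/256, s_2=843/2048, s_3=589/2048)

Answer: 77/256 843/2048 589/2048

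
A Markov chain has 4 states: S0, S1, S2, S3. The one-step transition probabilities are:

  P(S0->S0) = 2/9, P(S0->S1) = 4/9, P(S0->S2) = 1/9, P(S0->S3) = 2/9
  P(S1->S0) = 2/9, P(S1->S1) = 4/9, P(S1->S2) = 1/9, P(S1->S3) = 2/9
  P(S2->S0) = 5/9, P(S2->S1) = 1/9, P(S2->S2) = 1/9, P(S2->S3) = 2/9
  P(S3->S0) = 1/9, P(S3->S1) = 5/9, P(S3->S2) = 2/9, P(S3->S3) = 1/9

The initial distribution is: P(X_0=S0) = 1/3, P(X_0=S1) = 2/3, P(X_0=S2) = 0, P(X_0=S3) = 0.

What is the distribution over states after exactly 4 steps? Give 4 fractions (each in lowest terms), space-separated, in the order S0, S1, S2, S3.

Answer: 1603/6561 2771/6561 875/6561 1312/6561

Derivation:
Propagating the distribution step by step (d_{t+1} = d_t * P):
d_0 = (S0=1/3, S1=2/3, S2=0, S3=0)
  d_1[S0] = 1/3*2/9 + 2/3*2/9 + 0*5/9 + 0*1/9 = 2/9
  d_1[S1] = 1/3*4/9 + 2/3*4/9 + 0*1/9 + 0*5/9 = 4/9
  d_1[S2] = 1/3*1/9 + 2/3*1/9 + 0*1/9 + 0*2/9 = 1/9
  d_1[S3] = 1/3*2/9 + 2/3*2/9 + 0*2/9 + 0*1/9 = 2/9
d_1 = (S0=2/9, S1=4/9, S2=1/9, S3=2/9)
  d_2[S0] = 2/9*2/9 + 4/9*2/9 + 1/9*5/9 + 2/9*1/9 = 19/81
  d_2[S1] = 2/9*4/9 + 4/9*4/9 + 1/9*1/9 + 2/9*5/9 = 35/81
  d_2[S2] = 2/9*1/9 + 4/9*1/9 + 1/9*1/9 + 2/9*2/9 = 11/81
  d_2[S3] = 2/9*2/9 + 4/9*2/9 + 1/9*2/9 + 2/9*1/9 = 16/81
d_2 = (S0=19/81, S1=35/81, S2=11/81, S3=16/81)
  d_3[S0] = 19/81*2/9 + 35/81*2/9 + 11/81*5/9 + 16/81*1/9 = 179/729
  d_3[S1] = 19/81*4/9 + 35/81*4/9 + 11/81*1/9 + 16/81*5/9 = 307/729
  d_3[S2] = 19/81*1/9 + 35/81*1/9 + 11/81*1/9 + 16/81*2/9 = 97/729
  d_3[S3] = 19/81*2/9 + 35/81*2/9 + 11/81*2/9 + 16/81*1/9 = 146/729
d_3 = (S0=179/729, S1=307/729, S2=97/729, S3=146/729)
  d_4[S0] = 179/729*2/9 + 307/729*2/9 + 97/729*5/9 + 146/729*1/9 = 1603/6561
  d_4[S1] = 179/729*4/9 + 307/729*4/9 + 97/729*1/9 + 146/729*5/9 = 2771/6561
  d_4[S2] = 179/729*1/9 + 307/729*1/9 + 97/729*1/9 + 146/729*2/9 = 875/6561
  d_4[S3] = 179/729*2/9 + 307/729*2/9 + 97/729*2/9 + 146/729*1/9 = 1312/6561
d_4 = (S0=1603/6561, S1=2771/6561, S2=875/6561, S3=1312/6561)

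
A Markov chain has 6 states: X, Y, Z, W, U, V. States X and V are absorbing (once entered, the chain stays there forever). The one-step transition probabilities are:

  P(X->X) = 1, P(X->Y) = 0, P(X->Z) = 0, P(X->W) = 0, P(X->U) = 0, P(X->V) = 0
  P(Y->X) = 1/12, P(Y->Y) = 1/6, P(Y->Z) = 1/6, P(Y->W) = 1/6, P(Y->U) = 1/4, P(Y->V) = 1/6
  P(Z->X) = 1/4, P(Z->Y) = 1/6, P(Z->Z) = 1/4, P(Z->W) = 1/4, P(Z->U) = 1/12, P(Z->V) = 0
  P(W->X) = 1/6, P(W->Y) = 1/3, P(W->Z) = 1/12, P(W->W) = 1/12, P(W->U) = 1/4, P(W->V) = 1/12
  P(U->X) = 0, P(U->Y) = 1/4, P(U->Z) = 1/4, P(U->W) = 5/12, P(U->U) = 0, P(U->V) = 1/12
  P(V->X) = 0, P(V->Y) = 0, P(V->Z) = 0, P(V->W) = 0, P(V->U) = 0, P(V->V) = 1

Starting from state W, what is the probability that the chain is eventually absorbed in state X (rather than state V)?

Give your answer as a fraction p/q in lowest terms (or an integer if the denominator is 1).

Answer: 87/148

Derivation:
Let a_i = P(absorbed in X | start in state i).
Boundary conditions: a_X = 1, a_V = 0.
For each transient state i, a_i = sum_j P(i->j) * a_j:
  a_Y = 1/12*a_X + 1/6*a_Y + 1/6*a_Z + 1/6*a_W + 1/4*a_U + 1/6*a_V
  a_Z = 1/4*a_X + 1/6*a_Y + 1/4*a_Z + 1/4*a_W + 1/12*a_U + 0*a_V
  a_W = 1/6*a_X + 1/3*a_Y + 1/12*a_Z + 1/12*a_W + 1/4*a_U + 1/12*a_V
  a_U = 0*a_X + 1/4*a_Y + 1/4*a_Z + 5/12*a_W + 0*a_U + 1/12*a_V

Substituting a_X = 1 and a_V = 0, rearrange to (I - Q) a = r where r[i] = P(i -> X):
  [5/6, -1/6, -1/6, -1/4] . (a_Y, a_Z, a_W, a_U) = 1/12
  [-1/6, 3/4, -1/4, -1/12] . (a_Y, a_Z, a_W, a_U) = 1/4
  [-1/3, -1/12, 11/12, -1/4] . (a_Y, a_Z, a_W, a_U) = 1/6
  [-1/4, -1/4, -5/12, 1] . (a_Y, a_Z, a_W, a_U) = 0

Solving yields:
  a_Y = 505/962
  a_Z = 1361/1924
  a_W = 87/148
  a_U = 266/481

Starting state is W, so the absorption probability is a_W = 87/148.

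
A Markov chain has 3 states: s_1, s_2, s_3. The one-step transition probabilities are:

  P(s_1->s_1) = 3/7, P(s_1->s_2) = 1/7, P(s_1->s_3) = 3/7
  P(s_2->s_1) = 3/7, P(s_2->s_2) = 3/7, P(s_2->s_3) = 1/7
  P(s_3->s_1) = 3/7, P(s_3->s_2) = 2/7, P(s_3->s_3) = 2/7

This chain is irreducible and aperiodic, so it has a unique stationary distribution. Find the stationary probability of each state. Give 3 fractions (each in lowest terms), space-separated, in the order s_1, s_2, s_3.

The stationary distribution satisfies pi = pi * P, i.e.:
  pi_s_1 = 3/7*pi_s_1 + 3/7*pi_s_2 + 3/7*pi_s_3
  pi_s_2 = 1/7*pi_s_1 + 3/7*pi_s_2 + 2/7*pi_s_3
  pi_s_3 = 3/7*pi_s_1 + 1/7*pi_s_2 + 2/7*pi_s_3
with normalization: pi_s_1 + pi_s_2 + pi_s_3 = 1.

Using the first 2 balance equations plus normalization, the linear system A*pi = b is:
  [-4/7, 3/7, 3/7] . pi = 0
  [1/7, -4/7, 2/7] . pi = 0
  [1, 1, 1] . pi = 1

Solving yields:
  pi_s_1 = 3/7
  pi_s_2 = 11/42
  pi_s_3 = 13/42

Verification (pi * P):
  3/7*3/7 + 11/42*3/7 + 13/42*3/7 = 3/7 = pi_s_1  (ok)
  3/7*1/7 + 11/42*3/7 + 13/42*2/7 = 11/42 = pi_s_2  (ok)
  3/7*3/7 + 11/42*1/7 + 13/42*2/7 = 13/42 = pi_s_3  (ok)

Answer: 3/7 11/42 13/42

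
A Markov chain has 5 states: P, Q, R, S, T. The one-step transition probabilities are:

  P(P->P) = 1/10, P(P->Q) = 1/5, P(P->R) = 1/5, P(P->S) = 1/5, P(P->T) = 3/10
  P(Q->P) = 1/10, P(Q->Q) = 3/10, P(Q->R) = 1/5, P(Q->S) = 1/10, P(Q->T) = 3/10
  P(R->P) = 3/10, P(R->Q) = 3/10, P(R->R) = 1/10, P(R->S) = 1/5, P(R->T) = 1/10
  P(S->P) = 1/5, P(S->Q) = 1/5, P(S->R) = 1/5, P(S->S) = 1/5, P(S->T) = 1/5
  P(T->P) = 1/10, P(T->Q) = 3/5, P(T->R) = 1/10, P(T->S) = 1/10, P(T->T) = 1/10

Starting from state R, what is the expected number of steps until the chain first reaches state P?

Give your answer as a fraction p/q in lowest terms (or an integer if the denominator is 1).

Let h_i = expected steps to first reach P from state i.
Boundary: h_P = 0.
First-step equations for the other states:
  h_Q = 1 + 1/10*h_P + 3/10*h_Q + 1/5*h_R + 1/10*h_S + 3/10*h_T
  h_R = 1 + 3/10*h_P + 3/10*h_Q + 1/10*h_R + 1/5*h_S + 1/10*h_T
  h_S = 1 + 1/5*h_P + 1/5*h_Q + 1/5*h_R + 1/5*h_S + 1/5*h_T
  h_T = 1 + 1/10*h_P + 3/5*h_Q + 1/10*h_R + 1/10*h_S + 1/10*h_T

Substituting h_P = 0 and rearranging gives the linear system (I - Q) h = 1:
  [7/10, -1/5, -1/10, -3/10] . (h_Q, h_R, h_S, h_T) = 1
  [-3/10, 9/10, -1/5, -1/10] . (h_Q, h_R, h_S, h_T) = 1
  [-1/5, -1/5, 4/5, -1/5] . (h_Q, h_R, h_S, h_T) = 1
  [-3/5, -1/10, -1/10, 9/10] . (h_Q, h_R, h_S, h_T) = 1

Solving yields:
  h_Q = 1169/170
  h_R = 941/170
  h_S = 61/10
  h_T = 594/85

Starting state is R, so the expected hitting time is h_R = 941/170.

Answer: 941/170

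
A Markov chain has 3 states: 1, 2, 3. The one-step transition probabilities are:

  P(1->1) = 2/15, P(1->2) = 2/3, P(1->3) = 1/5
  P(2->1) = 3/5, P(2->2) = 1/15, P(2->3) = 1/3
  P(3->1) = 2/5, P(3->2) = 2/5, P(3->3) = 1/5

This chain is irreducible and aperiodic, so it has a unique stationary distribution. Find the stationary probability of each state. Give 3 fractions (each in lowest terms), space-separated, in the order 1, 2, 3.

The stationary distribution satisfies pi = pi * P, i.e.:
  pi_1 = 2/15*pi_1 + 3/5*pi_2 + 2/5*pi_3
  pi_2 = 2/3*pi_1 + 1/15*pi_2 + 2/5*pi_3
  pi_3 = 1/5*pi_1 + 1/3*pi_2 + 1/5*pi_3
with normalization: pi_1 + pi_2 + pi_3 = 1.

Using the first 2 balance equations plus normalization, the linear system A*pi = b is:
  [-13/15, 3/5, 2/5] . pi = 0
  [2/3, -14/15, 2/5] . pi = 0
  [1, 1, 1] . pi = 1

Solving yields:
  pi_1 = 3/8
  pi_2 = 3/8
  pi_3 = 1/4

Verification (pi * P):
  3/8*2/15 + 3/8*3/5 + 1/4*2/5 = 3/8 = pi_1  (ok)
  3/8*2/3 + 3/8*1/15 + 1/4*2/5 = 3/8 = pi_2  (ok)
  3/8*1/5 + 3/8*1/3 + 1/4*1/5 = 1/4 = pi_3  (ok)

Answer: 3/8 3/8 1/4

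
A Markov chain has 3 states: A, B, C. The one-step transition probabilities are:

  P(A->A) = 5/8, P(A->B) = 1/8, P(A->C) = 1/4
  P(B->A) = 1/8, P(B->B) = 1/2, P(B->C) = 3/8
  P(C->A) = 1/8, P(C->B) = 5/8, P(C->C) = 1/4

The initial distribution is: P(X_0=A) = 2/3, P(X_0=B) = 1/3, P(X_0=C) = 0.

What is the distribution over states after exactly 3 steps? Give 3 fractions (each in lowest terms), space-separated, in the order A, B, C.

Answer: 29/96 103/256 227/768

Derivation:
Propagating the distribution step by step (d_{t+1} = d_t * P):
d_0 = (A=2/3, B=1/3, C=0)
  d_1[A] = 2/3*5/8 + 1/3*1/8 + 0*1/8 = 11/24
  d_1[B] = 2/3*1/8 + 1/3*1/2 + 0*5/8 = 1/4
  d_1[C] = 2/3*1/4 + 1/3*3/8 + 0*1/4 = 7/24
d_1 = (A=11/24, B=1/4, C=7/24)
  d_2[A] = 11/24*5/8 + 1/4*1/8 + 7/24*1/8 = 17/48
  d_2[B] = 11/24*1/8 + 1/4*1/2 + 7/24*5/8 = 35/96
  d_2[C] = 11/24*1/4 + 1/4*3/8 + 7/24*1/4 = 9/32
d_2 = (A=17/48, B=35/96, C=9/32)
  d_3[A] = 17/48*5/8 + 35/96*1/8 + 9/32*1/8 = 29/96
  d_3[B] = 17/48*1/8 + 35/96*1/2 + 9/32*5/8 = 103/256
  d_3[C] = 17/48*1/4 + 35/96*3/8 + 9/32*1/4 = 227/768
d_3 = (A=29/96, B=103/256, C=227/768)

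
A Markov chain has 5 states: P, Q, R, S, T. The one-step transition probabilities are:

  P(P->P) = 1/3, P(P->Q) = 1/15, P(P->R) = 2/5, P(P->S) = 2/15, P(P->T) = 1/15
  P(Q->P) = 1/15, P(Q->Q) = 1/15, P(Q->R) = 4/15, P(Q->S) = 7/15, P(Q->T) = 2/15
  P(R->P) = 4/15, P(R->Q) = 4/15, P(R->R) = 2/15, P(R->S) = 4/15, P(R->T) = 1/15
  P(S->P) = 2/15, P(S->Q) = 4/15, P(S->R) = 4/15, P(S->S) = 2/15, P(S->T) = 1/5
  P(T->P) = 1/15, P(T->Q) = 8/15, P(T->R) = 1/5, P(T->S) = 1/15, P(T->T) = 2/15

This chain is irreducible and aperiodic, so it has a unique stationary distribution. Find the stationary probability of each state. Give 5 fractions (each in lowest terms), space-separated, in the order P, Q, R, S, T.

The stationary distribution satisfies pi = pi * P, i.e.:
  pi_P = 1/3*pi_P + 1/15*pi_Q + 4/15*pi_R + 2/15*pi_S + 1/15*pi_T
  pi_Q = 1/15*pi_P + 1/15*pi_Q + 4/15*pi_R + 4/15*pi_S + 8/15*pi_T
  pi_R = 2/5*pi_P + 4/15*pi_Q + 2/15*pi_R + 4/15*pi_S + 1/5*pi_T
  pi_S = 2/15*pi_P + 7/15*pi_Q + 4/15*pi_R + 2/15*pi_S + 1/15*pi_T
  pi_T = 1/15*pi_P + 2/15*pi_Q + 1/15*pi_R + 1/5*pi_S + 2/15*pi_T
with normalization: pi_P + pi_Q + pi_R + pi_S + pi_T = 1.

Using the first 4 balance equations plus normalization, the linear system A*pi = b is:
  [-2/3, 1/15, 4/15, 2/15, 1/15] . pi = 0
  [1/15, -14/15, 4/15, 4/15, 8/15] . pi = 0
  [2/5, 4/15, -13/15, 4/15, 1/5] . pi = 0
  [2/15, 7/15, 4/15, -13/15, 1/15] . pi = 0
  [1, 1, 1, 1, 1] . pi = 1

Solving yields:
  pi_P = 3378/18769
  pi_Q = 4109/18769
  pi_R = 4681/18769
  pi_S = 4346/18769
  pi_T = 2255/18769

Verification (pi * P):
  3378/18769*1/3 + 4109/18769*1/15 + 4681/18769*4/15 + 4346/18769*2/15 + 2255/18769*1/15 = 3378/18769 = pi_P  (ok)
  3378/18769*1/15 + 4109/18769*1/15 + 4681/18769*4/15 + 4346/18769*4/15 + 2255/18769*8/15 = 4109/18769 = pi_Q  (ok)
  3378/18769*2/5 + 4109/18769*4/15 + 4681/18769*2/15 + 4346/18769*4/15 + 2255/18769*1/5 = 4681/18769 = pi_R  (ok)
  3378/18769*2/15 + 4109/18769*7/15 + 4681/18769*4/15 + 4346/18769*2/15 + 2255/18769*1/15 = 4346/18769 = pi_S  (ok)
  3378/18769*1/15 + 4109/18769*2/15 + 4681/18769*1/15 + 4346/18769*1/5 + 2255/18769*2/15 = 2255/18769 = pi_T  (ok)

Answer: 3378/18769 4109/18769 4681/18769 4346/18769 2255/18769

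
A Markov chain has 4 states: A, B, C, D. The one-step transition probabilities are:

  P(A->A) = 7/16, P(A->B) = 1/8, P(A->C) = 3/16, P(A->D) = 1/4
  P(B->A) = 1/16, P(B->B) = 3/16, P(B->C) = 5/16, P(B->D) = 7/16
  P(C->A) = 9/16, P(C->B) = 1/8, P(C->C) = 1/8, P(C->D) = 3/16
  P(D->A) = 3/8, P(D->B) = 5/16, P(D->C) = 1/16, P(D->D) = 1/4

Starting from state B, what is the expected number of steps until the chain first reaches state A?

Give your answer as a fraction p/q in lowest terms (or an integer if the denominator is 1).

Let h_i = expected steps to first reach A from state i.
Boundary: h_A = 0.
First-step equations for the other states:
  h_B = 1 + 1/16*h_A + 3/16*h_B + 5/16*h_C + 7/16*h_D
  h_C = 1 + 9/16*h_A + 1/8*h_B + 1/8*h_C + 3/16*h_D
  h_D = 1 + 3/8*h_A + 5/16*h_B + 1/16*h_C + 1/4*h_D

Substituting h_A = 0 and rearranging gives the linear system (I - Q) h = 1:
  [13/16, -5/16, -7/16] . (h_B, h_C, h_D) = 1
  [-1/8, 7/8, -3/16] . (h_B, h_C, h_D) = 1
  [-5/16, -1/16, 3/4] . (h_B, h_C, h_D) = 1

Solving yields:
  h_B = 920/241
  h_C = 568/241
  h_D = 752/241

Starting state is B, so the expected hitting time is h_B = 920/241.

Answer: 920/241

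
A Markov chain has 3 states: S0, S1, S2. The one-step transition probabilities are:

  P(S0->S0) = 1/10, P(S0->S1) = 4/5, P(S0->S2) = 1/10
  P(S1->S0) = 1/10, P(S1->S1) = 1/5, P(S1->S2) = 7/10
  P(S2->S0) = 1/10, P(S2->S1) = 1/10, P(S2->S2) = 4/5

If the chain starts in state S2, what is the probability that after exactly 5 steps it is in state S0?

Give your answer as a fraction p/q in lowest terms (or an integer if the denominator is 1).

Computing P^5 by repeated multiplication:
P^1 =
  S0: [1/10, 4/5, 1/10]
  S1: [1/10, 1/5, 7/10]
  S2: [1/10, 1/10, 4/5]
P^2 =
  S0: [1/10, 1/4, 13/20]
  S1: [1/10, 19/100, 71/100]
  S2: [1/10, 9/50, 18/25]
P^3 =
  S0: [1/10, 39/200, 141/200]
  S1: [1/10, 189/1000, 711/1000]
  S2: [1/10, 47/250, 89/125]
P^4 =
  S0: [1/10, 379/2000, 1421/2000]
  S1: [1/10, 1889/10000, 7111/10000]
  S2: [1/10, 118/625, 889/1250]
P^5 =
  S0: [1/10, 3779/20000, 14221/20000]
  S1: [1/10, 18889/100000, 71111/100000]
  S2: [1/10, 2361/12500, 8889/12500]

(P^5)[S2 -> S0] = 1/10

Answer: 1/10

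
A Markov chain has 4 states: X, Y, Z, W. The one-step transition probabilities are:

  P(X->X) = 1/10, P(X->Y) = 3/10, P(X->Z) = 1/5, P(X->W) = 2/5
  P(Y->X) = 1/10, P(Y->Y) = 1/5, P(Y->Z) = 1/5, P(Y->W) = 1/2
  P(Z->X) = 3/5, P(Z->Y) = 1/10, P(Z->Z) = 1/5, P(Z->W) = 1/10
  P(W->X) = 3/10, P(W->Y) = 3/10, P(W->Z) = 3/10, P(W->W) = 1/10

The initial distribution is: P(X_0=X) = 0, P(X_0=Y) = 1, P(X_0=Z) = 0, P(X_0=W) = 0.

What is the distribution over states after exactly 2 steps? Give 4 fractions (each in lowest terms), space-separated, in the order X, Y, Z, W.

Propagating the distribution step by step (d_{t+1} = d_t * P):
d_0 = (X=0, Y=1, Z=0, W=0)
  d_1[X] = 0*1/10 + 1*1/10 + 0*3/5 + 0*3/10 = 1/10
  d_1[Y] = 0*3/10 + 1*1/5 + 0*1/10 + 0*3/10 = 1/5
  d_1[Z] = 0*1/5 + 1*1/5 + 0*1/5 + 0*3/10 = 1/5
  d_1[W] = 0*2/5 + 1*1/2 + 0*1/10 + 0*1/10 = 1/2
d_1 = (X=1/10, Y=1/5, Z=1/5, W=1/2)
  d_2[X] = 1/10*1/10 + 1/5*1/10 + 1/5*3/5 + 1/2*3/10 = 3/10
  d_2[Y] = 1/10*3/10 + 1/5*1/5 + 1/5*1/10 + 1/2*3/10 = 6/25
  d_2[Z] = 1/10*1/5 + 1/5*1/5 + 1/5*1/5 + 1/2*3/10 = 1/4
  d_2[W] = 1/10*2/5 + 1/5*1/2 + 1/5*1/10 + 1/2*1/10 = 21/100
d_2 = (X=3/10, Y=6/25, Z=1/4, W=21/100)

Answer: 3/10 6/25 1/4 21/100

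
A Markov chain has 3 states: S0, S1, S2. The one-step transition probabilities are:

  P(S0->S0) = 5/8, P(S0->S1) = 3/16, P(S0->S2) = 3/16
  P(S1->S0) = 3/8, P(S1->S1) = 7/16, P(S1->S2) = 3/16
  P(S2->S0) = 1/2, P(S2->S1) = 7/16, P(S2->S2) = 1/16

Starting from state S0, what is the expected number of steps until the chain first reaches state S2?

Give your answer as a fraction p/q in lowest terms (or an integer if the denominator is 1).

Answer: 16/3

Derivation:
Let h_i = expected steps to first reach S2 from state i.
Boundary: h_S2 = 0.
First-step equations for the other states:
  h_S0 = 1 + 5/8*h_S0 + 3/16*h_S1 + 3/16*h_S2
  h_S1 = 1 + 3/8*h_S0 + 7/16*h_S1 + 3/16*h_S2

Substituting h_S2 = 0 and rearranging gives the linear system (I - Q) h = 1:
  [3/8, -3/16] . (h_S0, h_S1) = 1
  [-3/8, 9/16] . (h_S0, h_S1) = 1

Solving yields:
  h_S0 = 16/3
  h_S1 = 16/3

Starting state is S0, so the expected hitting time is h_S0 = 16/3.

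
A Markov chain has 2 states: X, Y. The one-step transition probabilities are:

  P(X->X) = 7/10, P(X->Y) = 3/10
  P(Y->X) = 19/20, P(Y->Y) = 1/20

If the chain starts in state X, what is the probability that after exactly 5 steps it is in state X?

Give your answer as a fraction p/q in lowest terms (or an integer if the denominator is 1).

Computing P^5 by repeated multiplication:
P^1 =
  X: [7/10, 3/10]
  Y: [19/20, 1/20]
P^2 =
  X: [31/40, 9/40]
  Y: [57/80, 23/80]
P^3 =
  X: [121/160, 39/160]
  Y: [247/320, 73/320]
P^4 =
  X: [487/640, 153/640]
  Y: [969/1280, 311/1280]
P^5 =
  X: [389/512, 123/512]
  Y: [779/1024, 245/1024]

(P^5)[X -> X] = 389/512

Answer: 389/512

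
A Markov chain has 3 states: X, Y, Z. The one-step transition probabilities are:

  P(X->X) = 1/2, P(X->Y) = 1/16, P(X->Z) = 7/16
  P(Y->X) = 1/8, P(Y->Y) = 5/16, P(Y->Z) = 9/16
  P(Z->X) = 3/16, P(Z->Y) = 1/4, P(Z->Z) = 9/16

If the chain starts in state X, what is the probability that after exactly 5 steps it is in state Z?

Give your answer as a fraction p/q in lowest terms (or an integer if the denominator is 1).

Computing P^5 by repeated multiplication:
P^1 =
  X: [1/2, 1/16, 7/16]
  Y: [1/8, 5/16, 9/16]
  Z: [3/16, 1/4, 9/16]
P^2 =
  X: [87/256, 41/256, 1/2]
  Y: [53/256, 63/256, 35/64]
  Z: [59/256, 59/256, 69/128]
P^3 =
  X: [581/2048, 201/1024, 1065/2048]
  Y: [485/2048, 29/128, 1099/2048]
  Z: [251/1024, 453/2048, 1093/2048]
P^4 =
  X: [8647/32768, 6851/32768, 8635/16384]
  Y: [8105/32768, 7201/32768, 8731/16384]
  Z: [8201/32768, 7139/32768, 4357/8192]
P^5 =
  X: [4209/16384, 55991/262144, 138809/262144]
  Y: [32907/131072, 56979/262144, 139351/262144]
  Z: [66085/262144, 14201/65536, 139255/262144]

(P^5)[X -> Z] = 138809/262144

Answer: 138809/262144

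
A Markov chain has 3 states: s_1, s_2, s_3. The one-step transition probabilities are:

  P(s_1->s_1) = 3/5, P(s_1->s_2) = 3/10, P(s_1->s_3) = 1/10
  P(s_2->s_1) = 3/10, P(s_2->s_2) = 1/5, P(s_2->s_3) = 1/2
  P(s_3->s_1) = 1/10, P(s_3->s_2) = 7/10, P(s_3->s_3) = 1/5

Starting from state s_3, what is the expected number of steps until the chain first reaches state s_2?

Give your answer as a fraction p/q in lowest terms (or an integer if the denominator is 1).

Answer: 50/31

Derivation:
Let h_i = expected steps to first reach s_2 from state i.
Boundary: h_s_2 = 0.
First-step equations for the other states:
  h_s_1 = 1 + 3/5*h_s_1 + 3/10*h_s_2 + 1/10*h_s_3
  h_s_3 = 1 + 1/10*h_s_1 + 7/10*h_s_2 + 1/5*h_s_3

Substituting h_s_2 = 0 and rearranging gives the linear system (I - Q) h = 1:
  [2/5, -1/10] . (h_s_1, h_s_3) = 1
  [-1/10, 4/5] . (h_s_1, h_s_3) = 1

Solving yields:
  h_s_1 = 90/31
  h_s_3 = 50/31

Starting state is s_3, so the expected hitting time is h_s_3 = 50/31.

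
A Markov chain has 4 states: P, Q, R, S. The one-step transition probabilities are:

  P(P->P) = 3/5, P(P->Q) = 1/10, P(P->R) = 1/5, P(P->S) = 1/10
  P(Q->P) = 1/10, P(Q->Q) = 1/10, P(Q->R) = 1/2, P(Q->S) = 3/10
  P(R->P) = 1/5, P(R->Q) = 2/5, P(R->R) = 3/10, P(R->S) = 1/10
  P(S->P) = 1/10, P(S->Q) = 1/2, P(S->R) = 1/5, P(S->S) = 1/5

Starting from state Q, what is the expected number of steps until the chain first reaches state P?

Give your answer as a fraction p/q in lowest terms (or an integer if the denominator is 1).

Let h_i = expected steps to first reach P from state i.
Boundary: h_P = 0.
First-step equations for the other states:
  h_Q = 1 + 1/10*h_P + 1/10*h_Q + 1/2*h_R + 3/10*h_S
  h_R = 1 + 1/5*h_P + 2/5*h_Q + 3/10*h_R + 1/10*h_S
  h_S = 1 + 1/10*h_P + 1/2*h_Q + 1/5*h_R + 1/5*h_S

Substituting h_P = 0 and rearranging gives the linear system (I - Q) h = 1:
  [9/10, -1/2, -3/10] . (h_Q, h_R, h_S) = 1
  [-2/5, 7/10, -1/10] . (h_Q, h_R, h_S) = 1
  [-1/2, -1/5, 4/5] . (h_Q, h_R, h_S) = 1

Solving yields:
  h_Q = 315/43
  h_R = 575/86
  h_S = 15/2

Starting state is Q, so the expected hitting time is h_Q = 315/43.

Answer: 315/43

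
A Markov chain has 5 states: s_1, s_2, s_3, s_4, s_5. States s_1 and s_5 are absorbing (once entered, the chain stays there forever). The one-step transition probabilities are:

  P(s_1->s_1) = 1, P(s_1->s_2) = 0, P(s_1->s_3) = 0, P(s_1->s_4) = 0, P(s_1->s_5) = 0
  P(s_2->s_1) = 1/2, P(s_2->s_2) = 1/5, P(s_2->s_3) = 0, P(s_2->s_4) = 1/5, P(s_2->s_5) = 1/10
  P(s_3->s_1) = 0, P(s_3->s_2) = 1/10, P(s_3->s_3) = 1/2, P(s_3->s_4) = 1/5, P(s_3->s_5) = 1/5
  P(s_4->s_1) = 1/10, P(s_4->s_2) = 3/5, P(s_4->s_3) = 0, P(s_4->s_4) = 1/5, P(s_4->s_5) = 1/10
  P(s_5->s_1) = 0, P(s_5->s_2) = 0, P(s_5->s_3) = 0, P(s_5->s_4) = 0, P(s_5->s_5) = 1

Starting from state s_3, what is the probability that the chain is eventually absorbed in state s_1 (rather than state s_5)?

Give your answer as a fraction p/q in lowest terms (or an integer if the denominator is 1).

Let a_i = P(absorbed in s_1 | start in state i).
Boundary conditions: a_s_1 = 1, a_s_5 = 0.
For each transient state i, a_i = sum_j P(i->j) * a_j:
  a_s_2 = 1/2*a_s_1 + 1/5*a_s_2 + 0*a_s_3 + 1/5*a_s_4 + 1/10*a_s_5
  a_s_3 = 0*a_s_1 + 1/10*a_s_2 + 1/2*a_s_3 + 1/5*a_s_4 + 1/5*a_s_5
  a_s_4 = 1/10*a_s_1 + 3/5*a_s_2 + 0*a_s_3 + 1/5*a_s_4 + 1/10*a_s_5

Substituting a_s_1 = 1 and a_s_5 = 0, rearrange to (I - Q) a = r where r[i] = P(i -> s_1):
  [4/5, 0, -1/5] . (a_s_2, a_s_3, a_s_4) = 1/2
  [-1/10, 1/2, -1/5] . (a_s_2, a_s_3, a_s_4) = 0
  [-3/5, 0, 4/5] . (a_s_2, a_s_3, a_s_4) = 1/10

Solving yields:
  a_s_2 = 21/26
  a_s_3 = 59/130
  a_s_4 = 19/26

Starting state is s_3, so the absorption probability is a_s_3 = 59/130.

Answer: 59/130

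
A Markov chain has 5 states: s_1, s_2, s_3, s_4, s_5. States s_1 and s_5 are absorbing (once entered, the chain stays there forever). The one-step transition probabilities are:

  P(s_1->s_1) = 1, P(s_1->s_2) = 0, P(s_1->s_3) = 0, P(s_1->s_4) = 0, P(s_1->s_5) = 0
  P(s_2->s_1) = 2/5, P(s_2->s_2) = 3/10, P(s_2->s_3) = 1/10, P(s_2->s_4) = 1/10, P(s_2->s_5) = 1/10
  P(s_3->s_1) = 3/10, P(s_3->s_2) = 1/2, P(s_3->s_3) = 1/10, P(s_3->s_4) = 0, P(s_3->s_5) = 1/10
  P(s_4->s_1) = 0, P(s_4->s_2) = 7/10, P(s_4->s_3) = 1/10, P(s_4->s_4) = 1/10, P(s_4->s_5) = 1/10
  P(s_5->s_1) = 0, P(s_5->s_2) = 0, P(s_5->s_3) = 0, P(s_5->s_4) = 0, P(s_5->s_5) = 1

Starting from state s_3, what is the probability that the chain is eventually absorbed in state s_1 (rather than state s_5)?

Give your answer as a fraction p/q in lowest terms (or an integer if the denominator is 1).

Answer: 174/227

Derivation:
Let a_i = P(absorbed in s_1 | start in state i).
Boundary conditions: a_s_1 = 1, a_s_5 = 0.
For each transient state i, a_i = sum_j P(i->j) * a_j:
  a_s_2 = 2/5*a_s_1 + 3/10*a_s_2 + 1/10*a_s_3 + 1/10*a_s_4 + 1/10*a_s_5
  a_s_3 = 3/10*a_s_1 + 1/2*a_s_2 + 1/10*a_s_3 + 0*a_s_4 + 1/10*a_s_5
  a_s_4 = 0*a_s_1 + 7/10*a_s_2 + 1/10*a_s_3 + 1/10*a_s_4 + 1/10*a_s_5

Substituting a_s_1 = 1 and a_s_5 = 0, rearrange to (I - Q) a = r where r[i] = P(i -> s_1):
  [7/10, -1/10, -1/10] . (a_s_2, a_s_3, a_s_4) = 2/5
  [-1/2, 9/10, 0] . (a_s_2, a_s_3, a_s_4) = 3/10
  [-7/10, -1/10, 9/10] . (a_s_2, a_s_3, a_s_4) = 0

Solving yields:
  a_s_2 = 177/227
  a_s_3 = 174/227
  a_s_4 = 157/227

Starting state is s_3, so the absorption probability is a_s_3 = 174/227.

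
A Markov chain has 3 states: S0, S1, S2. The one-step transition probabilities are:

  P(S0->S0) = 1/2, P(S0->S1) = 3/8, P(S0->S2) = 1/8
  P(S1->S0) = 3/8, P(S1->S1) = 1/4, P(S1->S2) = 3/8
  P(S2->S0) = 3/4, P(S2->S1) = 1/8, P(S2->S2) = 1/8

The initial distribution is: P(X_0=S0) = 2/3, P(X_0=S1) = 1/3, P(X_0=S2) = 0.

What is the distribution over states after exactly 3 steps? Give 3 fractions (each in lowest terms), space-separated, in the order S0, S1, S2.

Propagating the distribution step by step (d_{t+1} = d_t * P):
d_0 = (S0=2/3, S1=1/3, S2=0)
  d_1[S0] = 2/3*1/2 + 1/3*3/8 + 0*3/4 = 11/24
  d_1[S1] = 2/3*3/8 + 1/3*1/4 + 0*1/8 = 1/3
  d_1[S2] = 2/3*1/8 + 1/3*3/8 + 0*1/8 = 5/24
d_1 = (S0=11/24, S1=1/3, S2=5/24)
  d_2[S0] = 11/24*1/2 + 1/3*3/8 + 5/24*3/4 = 49/96
  d_2[S1] = 11/24*3/8 + 1/3*1/4 + 5/24*1/8 = 9/32
  d_2[S2] = 11/24*1/8 + 1/3*3/8 + 5/24*1/8 = 5/24
d_2 = (S0=49/96, S1=9/32, S2=5/24)
  d_3[S0] = 49/96*1/2 + 9/32*3/8 + 5/24*3/4 = 397/768
  d_3[S1] = 49/96*3/8 + 9/32*1/4 + 5/24*1/8 = 221/768
  d_3[S2] = 49/96*1/8 + 9/32*3/8 + 5/24*1/8 = 25/128
d_3 = (S0=397/768, S1=221/768, S2=25/128)

Answer: 397/768 221/768 25/128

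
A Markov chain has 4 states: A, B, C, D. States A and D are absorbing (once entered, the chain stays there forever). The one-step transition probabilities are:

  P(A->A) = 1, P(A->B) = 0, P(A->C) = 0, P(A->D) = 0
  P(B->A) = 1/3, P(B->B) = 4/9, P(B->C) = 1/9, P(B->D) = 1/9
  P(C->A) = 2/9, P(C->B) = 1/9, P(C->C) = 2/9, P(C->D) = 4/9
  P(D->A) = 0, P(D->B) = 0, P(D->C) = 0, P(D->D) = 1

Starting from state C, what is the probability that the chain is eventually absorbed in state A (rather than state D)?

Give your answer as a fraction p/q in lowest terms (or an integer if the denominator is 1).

Let a_i = P(absorbed in A | start in state i).
Boundary conditions: a_A = 1, a_D = 0.
For each transient state i, a_i = sum_j P(i->j) * a_j:
  a_B = 1/3*a_A + 4/9*a_B + 1/9*a_C + 1/9*a_D
  a_C = 2/9*a_A + 1/9*a_B + 2/9*a_C + 4/9*a_D

Substituting a_A = 1 and a_D = 0, rearrange to (I - Q) a = r where r[i] = P(i -> A):
  [5/9, -1/9] . (a_B, a_C) = 1/3
  [-1/9, 7/9] . (a_B, a_C) = 2/9

Solving yields:
  a_B = 23/34
  a_C = 13/34

Starting state is C, so the absorption probability is a_C = 13/34.

Answer: 13/34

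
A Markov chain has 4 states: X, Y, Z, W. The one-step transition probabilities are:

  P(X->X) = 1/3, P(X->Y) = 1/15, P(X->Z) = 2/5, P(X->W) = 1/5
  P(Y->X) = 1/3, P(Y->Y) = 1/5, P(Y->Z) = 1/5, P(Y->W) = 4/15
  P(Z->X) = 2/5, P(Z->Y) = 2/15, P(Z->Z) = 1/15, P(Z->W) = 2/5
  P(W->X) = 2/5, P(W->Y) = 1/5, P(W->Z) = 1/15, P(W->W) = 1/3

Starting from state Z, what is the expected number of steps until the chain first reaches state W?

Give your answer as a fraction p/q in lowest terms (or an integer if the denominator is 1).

Answer: 669/208

Derivation:
Let h_i = expected steps to first reach W from state i.
Boundary: h_W = 0.
First-step equations for the other states:
  h_X = 1 + 1/3*h_X + 1/15*h_Y + 2/5*h_Z + 1/5*h_W
  h_Y = 1 + 1/3*h_X + 1/5*h_Y + 1/5*h_Z + 4/15*h_W
  h_Z = 1 + 2/5*h_X + 2/15*h_Y + 1/15*h_Z + 2/5*h_W

Substituting h_W = 0 and rearranging gives the linear system (I - Q) h = 1:
  [2/3, -1/15, -2/5] . (h_X, h_Y, h_Z) = 1
  [-1/3, 4/5, -1/5] . (h_X, h_Y, h_Z) = 1
  [-2/5, -2/15, 14/15] . (h_X, h_Y, h_Z) = 1

Solving yields:
  h_X = 789/208
  h_Y = 189/52
  h_Z = 669/208

Starting state is Z, so the expected hitting time is h_Z = 669/208.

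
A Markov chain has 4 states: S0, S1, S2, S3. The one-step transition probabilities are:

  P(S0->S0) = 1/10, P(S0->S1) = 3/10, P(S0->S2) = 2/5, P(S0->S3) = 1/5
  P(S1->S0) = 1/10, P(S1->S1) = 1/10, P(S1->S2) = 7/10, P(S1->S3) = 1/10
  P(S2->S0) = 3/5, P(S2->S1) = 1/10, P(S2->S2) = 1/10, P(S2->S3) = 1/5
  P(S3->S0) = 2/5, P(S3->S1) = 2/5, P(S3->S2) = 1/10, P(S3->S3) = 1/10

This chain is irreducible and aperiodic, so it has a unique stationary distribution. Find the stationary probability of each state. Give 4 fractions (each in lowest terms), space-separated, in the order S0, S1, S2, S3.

The stationary distribution satisfies pi = pi * P, i.e.:
  pi_S0 = 1/10*pi_S0 + 1/10*pi_S1 + 3/5*pi_S2 + 2/5*pi_S3
  pi_S1 = 3/10*pi_S0 + 1/10*pi_S1 + 1/10*pi_S2 + 2/5*pi_S3
  pi_S2 = 2/5*pi_S0 + 7/10*pi_S1 + 1/10*pi_S2 + 1/10*pi_S3
  pi_S3 = 1/5*pi_S0 + 1/10*pi_S1 + 1/5*pi_S2 + 1/10*pi_S3
with normalization: pi_S0 + pi_S1 + pi_S2 + pi_S3 = 1.

Using the first 3 balance equations plus normalization, the linear system A*pi = b is:
  [-9/10, 1/10, 3/5, 2/5] . pi = 0
  [3/10, -9/10, 1/10, 2/5] . pi = 0
  [2/5, 7/10, -9/10, 1/10] . pi = 0
  [1, 1, 1, 1] . pi = 1

Solving yields:
  pi_S0 = 555/1801
  pi_S1 = 379/1801
  pi_S2 = 574/1801
  pi_S3 = 293/1801

Verification (pi * P):
  555/1801*1/10 + 379/1801*1/10 + 574/1801*3/5 + 293/1801*2/5 = 555/1801 = pi_S0  (ok)
  555/1801*3/10 + 379/1801*1/10 + 574/1801*1/10 + 293/1801*2/5 = 379/1801 = pi_S1  (ok)
  555/1801*2/5 + 379/1801*7/10 + 574/1801*1/10 + 293/1801*1/10 = 574/1801 = pi_S2  (ok)
  555/1801*1/5 + 379/1801*1/10 + 574/1801*1/5 + 293/1801*1/10 = 293/1801 = pi_S3  (ok)

Answer: 555/1801 379/1801 574/1801 293/1801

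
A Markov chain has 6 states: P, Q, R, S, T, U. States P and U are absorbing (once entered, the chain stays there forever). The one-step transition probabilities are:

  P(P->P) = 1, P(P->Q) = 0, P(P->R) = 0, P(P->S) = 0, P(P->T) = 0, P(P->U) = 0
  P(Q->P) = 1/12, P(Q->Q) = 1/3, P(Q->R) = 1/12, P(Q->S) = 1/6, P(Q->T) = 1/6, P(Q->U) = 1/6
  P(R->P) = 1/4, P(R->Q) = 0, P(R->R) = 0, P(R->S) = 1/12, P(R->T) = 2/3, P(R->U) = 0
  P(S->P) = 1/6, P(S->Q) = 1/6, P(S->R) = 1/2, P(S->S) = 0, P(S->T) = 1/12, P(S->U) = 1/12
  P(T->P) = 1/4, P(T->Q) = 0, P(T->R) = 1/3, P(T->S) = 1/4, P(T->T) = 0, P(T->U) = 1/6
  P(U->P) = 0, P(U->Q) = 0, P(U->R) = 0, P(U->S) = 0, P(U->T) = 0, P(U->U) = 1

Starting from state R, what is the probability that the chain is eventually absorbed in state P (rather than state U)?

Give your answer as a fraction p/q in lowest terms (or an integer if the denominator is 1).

Answer: 762/1003

Derivation:
Let a_i = P(absorbed in P | start in state i).
Boundary conditions: a_P = 1, a_U = 0.
For each transient state i, a_i = sum_j P(i->j) * a_j:
  a_Q = 1/12*a_P + 1/3*a_Q + 1/12*a_R + 1/6*a_S + 1/6*a_T + 1/6*a_U
  a_R = 1/4*a_P + 0*a_Q + 0*a_R + 1/12*a_S + 2/3*a_T + 0*a_U
  a_S = 1/6*a_P + 1/6*a_Q + 1/2*a_R + 0*a_S + 1/12*a_T + 1/12*a_U
  a_T = 1/4*a_P + 0*a_Q + 1/3*a_R + 1/4*a_S + 0*a_T + 1/6*a_U

Substituting a_P = 1 and a_U = 0, rearrange to (I - Q) a = r where r[i] = P(i -> P):
  [2/3, -1/12, -1/6, -1/6] . (a_Q, a_R, a_S, a_T) = 1/12
  [0, 1, -1/12, -2/3] . (a_Q, a_R, a_S, a_T) = 1/4
  [-1/6, -1/2, 1, -1/12] . (a_Q, a_R, a_S, a_T) = 1/6
  [0, -1/3, -1/4, 1] . (a_Q, a_R, a_S, a_T) = 1/4

Solving yields:
  a_Q = 133/236
  a_R = 762/1003
  a_S = 699/1003
  a_T = 1359/2006

Starting state is R, so the absorption probability is a_R = 762/1003.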